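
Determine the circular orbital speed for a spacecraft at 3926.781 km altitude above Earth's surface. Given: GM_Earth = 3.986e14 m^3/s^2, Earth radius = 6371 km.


r = R_E + alt = 6371.0 + 3926.781 = 10297.7810 km = 1.0297781e+07 m
v = sqrt(mu/r) = sqrt(3.986e14 / 1.0297781e+07) = 6221.5246 m/s = 6.2215 km/s

6.2215 km/s


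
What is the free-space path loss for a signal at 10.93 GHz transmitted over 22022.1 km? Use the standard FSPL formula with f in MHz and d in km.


f = 10.93 GHz = 10930.0000 MHz
d = 22022.1 km
FSPL = 32.44 + 20*log10(10930.0000) + 20*log10(22022.1)
FSPL = 32.44 + 80.7724 + 86.8572
FSPL = 200.0696 dB

200.0696 dB


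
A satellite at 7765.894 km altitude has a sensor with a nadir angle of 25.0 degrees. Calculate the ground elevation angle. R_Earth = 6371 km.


r = R_E + alt = 14136.8940 km
Law of sines in the satellite / Earth-center / ground-point triangle:
  sin(nadir)/R_E = sin(90 + el)/r  =>  cos(el) = (r/R_E)*sin(nadir)
cos(el) = (14136.8940 / 6371.0000) * sin(25.0 deg) = 0.9377664
el = arccos(0.9377664) = 20.3202 deg
(Earth-central angle = 90 - nadir - el = 44.6798 deg)

20.3202 degrees


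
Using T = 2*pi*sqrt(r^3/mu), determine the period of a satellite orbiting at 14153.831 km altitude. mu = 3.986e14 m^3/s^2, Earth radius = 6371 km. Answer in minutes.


r = 20524.8310 km = 2.0524831e+07 m
T = 2*pi*sqrt(r^3/mu) = 2*pi*sqrt(8.6464686e+21 / 3.986e14)
T = 29263.7923 s = 487.7299 min

487.7299 minutes


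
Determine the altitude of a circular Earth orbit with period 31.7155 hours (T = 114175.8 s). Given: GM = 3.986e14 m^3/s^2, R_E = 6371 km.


T = 114175.8 s
r = (mu*T^2/(4*pi^2))^(1/3) = (3.986e14 * 114175.8^2 / (4*pi^2))^(1/3)
r = 5.0867676e+07 m = 50867.6758 km
alt = r - R_E = 50867.6758 - 6371 = 44496.6758 km

44496.6758 km


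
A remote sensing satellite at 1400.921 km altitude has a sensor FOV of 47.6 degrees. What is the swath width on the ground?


FOV = 47.6 deg = 0.8307767 rad
swath = 2 * alt * tan(FOV/2) = 2 * 1400.921 * tan(0.4153884)
swath = 2 * 1400.921 * 0.4410526
swath = 1235.7596 km

1235.7596 km


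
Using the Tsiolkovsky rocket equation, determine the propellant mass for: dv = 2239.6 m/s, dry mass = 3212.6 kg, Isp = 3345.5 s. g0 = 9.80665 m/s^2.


ve = Isp * g0 = 3345.5 * 9.80665 = 32808.147575 m/s
mass ratio = exp(dv/ve) = exp(2239.6/32808.147575) = 1.07064742
m_prop = m_dry * (mr - 1) = 3212.6 * (1.07064742 - 1)
m_prop = 226.9619 kg

226.9619 kg


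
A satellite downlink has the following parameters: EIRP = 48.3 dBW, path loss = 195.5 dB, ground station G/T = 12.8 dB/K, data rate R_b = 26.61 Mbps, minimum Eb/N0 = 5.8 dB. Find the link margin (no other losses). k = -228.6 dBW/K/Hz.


C/N0 = EIRP - FSPL + G/T - k = 48.3 - 195.5 + 12.8 - (-228.6)
C/N0 = 94.2000 dB-Hz
R_b = 26.61 Mbps = 2.661e+07 bps -> 10*log10(R_b) = 74.2504 dB-Hz
Eb/N0 = C/N0 - 10*log10(R_b) = 94.2000 - 74.2504 = 19.9496 dB
Margin = Eb/N0 - Eb/N0_req = 19.9496 - 5.8 = 14.1496 dB (link closes)

14.1496 dB


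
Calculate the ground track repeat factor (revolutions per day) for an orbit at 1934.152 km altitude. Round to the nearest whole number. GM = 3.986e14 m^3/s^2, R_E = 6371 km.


r = 8.305152e+06 m
T = 2*pi*sqrt(r^3/mu) = 7532.3865 s = 125.5398 min
revs/day = 1440 / 125.5398 = 11.4705
Rounded: 11 revolutions per day

11 revolutions per day


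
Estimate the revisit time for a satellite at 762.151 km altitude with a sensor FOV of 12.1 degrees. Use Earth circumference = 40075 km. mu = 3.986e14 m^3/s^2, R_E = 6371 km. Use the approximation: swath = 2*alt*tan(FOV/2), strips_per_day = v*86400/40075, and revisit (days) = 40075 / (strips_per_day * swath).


swath = 2*762.151*tan(0.1055924) = 161.5556 km
v = sqrt(mu/r) = 7475.2882 m/s = 7.4753 km/s
strips/day = v*86400/40075 = 7.4753*86400/40075 = 16.1164
coverage/day = strips * swath = 16.1164 * 161.5556 = 2603.6956 km
revisit = 40075 / 2603.6956 = 15.3916 days

15.3916 days


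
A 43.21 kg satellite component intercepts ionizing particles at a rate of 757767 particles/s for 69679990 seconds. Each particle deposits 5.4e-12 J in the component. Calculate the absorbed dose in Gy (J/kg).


Total energy deposited = rate * time * E_per
  = 757767 * 69679990 * 5.4e-12 = 285.1265 J
Dose = E_total / mass = 285.1265 / 43.21
Dose = 6.5986 Gy

6.5986 Gy


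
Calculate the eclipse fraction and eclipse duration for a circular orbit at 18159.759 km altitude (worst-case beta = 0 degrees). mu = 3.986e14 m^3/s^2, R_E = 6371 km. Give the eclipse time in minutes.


r = 24530.7590 km
T = 637.2744 min
Eclipse fraction = arcsin(R_E/r)/pi = arcsin(6371.0000/24530.7590)/pi
= arcsin(0.2597148)/pi = 0.08362854
Eclipse duration = 0.08362854 * 637.2744 = 53.2943 min

53.2943 minutes


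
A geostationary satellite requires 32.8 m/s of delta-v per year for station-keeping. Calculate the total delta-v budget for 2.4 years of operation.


dV = rate * years = 32.8 * 2.4
dV = 78.7200 m/s

78.7200 m/s


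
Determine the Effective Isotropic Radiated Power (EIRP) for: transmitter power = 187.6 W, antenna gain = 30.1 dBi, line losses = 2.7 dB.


Pt = 187.6 W = 22.7323 dBW
EIRP = Pt_dBW + Gt - losses = 22.7323 + 30.1 - 2.7 = 50.1323 dBW

50.1323 dBW


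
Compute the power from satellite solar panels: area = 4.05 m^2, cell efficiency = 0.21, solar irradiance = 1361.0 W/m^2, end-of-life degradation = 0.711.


P = area * eta * S * degradation
P = 4.05 * 0.21 * 1361.0 * 0.711
P = 823.0042 W

823.0042 W


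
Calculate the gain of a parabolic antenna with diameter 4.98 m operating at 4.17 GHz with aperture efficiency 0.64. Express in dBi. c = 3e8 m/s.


lambda = c/f = 3e8 / 4.17e+09 = 0.07194245 m
G = eta*(pi*D/lambda)^2 = 0.64*(pi*4.98/0.07194245)^2
G = 30266.9044 (linear)
G = 10*log10(30266.9044) = 44.8097 dBi

44.8097 dBi


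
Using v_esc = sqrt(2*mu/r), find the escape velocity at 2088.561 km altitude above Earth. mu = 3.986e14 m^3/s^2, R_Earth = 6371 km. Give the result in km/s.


r = 6371.0 + 2088.561 = 8459.5610 km = 8.459561e+06 m
v_esc = sqrt(2*mu/r) = sqrt(2*3.986e14 / 8.459561e+06)
v_esc = 9707.5521 m/s = 9.7076 km/s

9.7076 km/s


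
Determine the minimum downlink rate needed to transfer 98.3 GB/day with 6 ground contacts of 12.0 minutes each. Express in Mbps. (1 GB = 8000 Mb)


total contact time = 6 * 12.0 * 60 = 4320.0000 s
data = 98.3 GB = 786400.0000 Mb
rate = 786400.0000 / 4320.0000 = 182.0370 Mbps

182.0370 Mbps


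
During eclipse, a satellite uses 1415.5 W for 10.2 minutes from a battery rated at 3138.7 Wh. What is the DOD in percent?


E_used = P * t / 60 = 1415.5 * 10.2 / 60 = 240.6350 Wh
DOD = E_used / E_total * 100 = 240.6350 / 3138.7 * 100
DOD = 7.6667 %

7.6667 %


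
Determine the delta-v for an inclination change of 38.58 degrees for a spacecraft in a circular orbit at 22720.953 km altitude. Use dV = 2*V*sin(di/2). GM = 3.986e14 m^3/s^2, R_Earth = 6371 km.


r = 29091.9530 km = 2.9091953e+07 m
V = sqrt(mu/r) = 3701.5380 m/s
di = 38.58 deg = 0.673348 rad
dV = 2*V*sin(di/2) = 2*3701.5380*sin(0.336674)
dV = 2445.6036 m/s = 2.4456 km/s

2.4456 km/s


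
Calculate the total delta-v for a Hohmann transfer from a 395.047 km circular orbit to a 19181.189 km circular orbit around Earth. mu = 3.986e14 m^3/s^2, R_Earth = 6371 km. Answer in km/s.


r1 = 6766.0470 km = 6.766047e+06 m
r2 = 25552.1890 km = 2.5552189e+07 m
dv1 = sqrt(mu/r1)*(sqrt(2*r2/(r1+r2)) - 1) = 1976.3546 m/s
dv2 = sqrt(mu/r2)*(1 - sqrt(2*r1/(r1+r2))) = 1393.8934 m/s
total dv = |dv1| + |dv2| = 1976.3546 + 1393.8934 = 3370.2481 m/s = 3.3702 km/s

3.3702 km/s


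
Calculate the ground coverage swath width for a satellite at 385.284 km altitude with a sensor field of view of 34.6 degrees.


FOV = 34.6 deg = 0.6038839 rad
swath = 2 * alt * tan(FOV/2) = 2 * 385.284 * tan(0.301942)
swath = 2 * 385.284 * 0.3114653
swath = 240.0052 km

240.0052 km


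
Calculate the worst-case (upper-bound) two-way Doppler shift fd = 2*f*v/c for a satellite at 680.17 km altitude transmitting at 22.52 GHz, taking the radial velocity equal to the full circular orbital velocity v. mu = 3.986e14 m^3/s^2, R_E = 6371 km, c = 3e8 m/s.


r = 7.05117e+06 m
v = sqrt(mu/r) = 7518.6186 m/s (worst-case radial velocity)
f = 22.52 GHz = 2.252e+10 Hz
fd = 2*f*v/c = 2*2.252e+10*7518.6186/3.0e+08
fd = 1.1287953e+06 Hz

1.1288e+06 Hz


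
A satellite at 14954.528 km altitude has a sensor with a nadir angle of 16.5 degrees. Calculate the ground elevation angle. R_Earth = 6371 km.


r = R_E + alt = 21325.5280 km
Law of sines in the satellite / Earth-center / ground-point triangle:
  sin(nadir)/R_E = sin(90 + el)/r  =>  cos(el) = (r/R_E)*sin(nadir)
cos(el) = (21325.5280 / 6371.0000) * sin(16.5 deg) = 0.9506792
el = arccos(0.9506792) = 18.0698 deg
(Earth-central angle = 90 - nadir - el = 55.4302 deg)

18.0698 degrees


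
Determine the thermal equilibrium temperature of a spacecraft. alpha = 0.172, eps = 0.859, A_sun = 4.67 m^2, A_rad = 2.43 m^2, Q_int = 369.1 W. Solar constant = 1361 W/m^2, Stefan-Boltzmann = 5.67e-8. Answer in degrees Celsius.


Numerator = alpha*S*A_sun + Q_int = 0.172*1361*4.67 + 369.1 = 1462.3096 W
Denominator = eps*sigma*A_rad = 0.859*5.67e-8*2.43 = 1.1835388e-07 W/K^4
T^4 = 1.2355401e+10 K^4
T = 333.3989 K = 60.2489 C

60.2489 degrees Celsius


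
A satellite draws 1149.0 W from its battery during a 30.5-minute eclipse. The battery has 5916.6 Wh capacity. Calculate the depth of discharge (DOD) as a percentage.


E_used = P * t / 60 = 1149.0 * 30.5 / 60 = 584.0750 Wh
DOD = E_used / E_total * 100 = 584.0750 / 5916.6 * 100
DOD = 9.8718 %

9.8718 %


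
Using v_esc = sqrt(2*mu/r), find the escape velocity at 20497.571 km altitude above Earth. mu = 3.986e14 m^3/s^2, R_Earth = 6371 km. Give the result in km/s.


r = 6371.0 + 20497.571 = 26868.5710 km = 2.6868571e+07 m
v_esc = sqrt(2*mu/r) = sqrt(2*3.986e14 / 2.6868571e+07)
v_esc = 5447.0500 m/s = 5.4470 km/s

5.4470 km/s


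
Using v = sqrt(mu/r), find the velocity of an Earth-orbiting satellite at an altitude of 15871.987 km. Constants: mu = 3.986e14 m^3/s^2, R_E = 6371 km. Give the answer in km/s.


r = R_E + alt = 6371.0 + 15871.987 = 22242.9870 km = 2.2242987e+07 m
v = sqrt(mu/r) = sqrt(3.986e14 / 2.2242987e+07) = 4233.2322 m/s = 4.2332 km/s

4.2332 km/s


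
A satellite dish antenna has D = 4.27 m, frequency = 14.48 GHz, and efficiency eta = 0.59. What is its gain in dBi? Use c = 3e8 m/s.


lambda = c/f = 3e8 / 1.448e+10 = 0.02071823 m
G = eta*(pi*D/lambda)^2 = 0.59*(pi*4.27/0.02071823)^2
G = 247344.4223 (linear)
G = 10*log10(247344.4223) = 53.9330 dBi

53.9330 dBi


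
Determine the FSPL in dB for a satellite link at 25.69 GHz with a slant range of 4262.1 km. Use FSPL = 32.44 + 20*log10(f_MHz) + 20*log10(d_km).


f = 25.69 GHz = 25690.0000 MHz
d = 4262.1 km
FSPL = 32.44 + 20*log10(25690.0000) + 20*log10(4262.1)
FSPL = 32.44 + 88.1953 + 72.5925
FSPL = 193.2278 dB

193.2278 dB


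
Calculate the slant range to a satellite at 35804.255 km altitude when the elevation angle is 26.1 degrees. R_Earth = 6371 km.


h = 35804.255 km, el = 26.1 deg
d = -R_E*sin(el) + sqrt((R_E*sin(el))^2 + 2*R_E*h + h^2)
d = -6371.0000*sin(0.4555309) + sqrt((6371.0000*0.4399392)^2 + 2*6371.0000*35804.255 + 35804.255^2)
d = 38982.5335 km

38982.5335 km


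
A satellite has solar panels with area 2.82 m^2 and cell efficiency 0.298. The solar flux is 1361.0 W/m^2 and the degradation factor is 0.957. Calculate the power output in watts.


P = area * eta * S * degradation
P = 2.82 * 0.298 * 1361.0 * 0.957
P = 1094.5496 W

1094.5496 W


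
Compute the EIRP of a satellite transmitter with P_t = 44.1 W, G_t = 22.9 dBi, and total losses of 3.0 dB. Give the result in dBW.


Pt = 44.1 W = 16.4444 dBW
EIRP = Pt_dBW + Gt - losses = 16.4444 + 22.9 - 3.0 = 36.3444 dBW

36.3444 dBW


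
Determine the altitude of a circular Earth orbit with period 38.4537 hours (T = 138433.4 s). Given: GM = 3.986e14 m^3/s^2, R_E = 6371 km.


T = 138433.4 s
r = (mu*T^2/(4*pi^2))^(1/3) = (3.986e14 * 138433.4^2 / (4*pi^2))^(1/3)
r = 5.7838867e+07 m = 57838.8669 km
alt = r - R_E = 57838.8669 - 6371 = 51467.8669 km

51467.8669 km


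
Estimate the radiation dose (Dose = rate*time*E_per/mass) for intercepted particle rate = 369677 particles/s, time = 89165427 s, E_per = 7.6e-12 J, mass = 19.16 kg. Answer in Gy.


Total energy deposited = rate * time * E_per
  = 369677 * 89165427 * 7.6e-12 = 250.5143 J
Dose = E_total / mass = 250.5143 / 19.16
Dose = 13.0749 Gy

13.0749 Gy


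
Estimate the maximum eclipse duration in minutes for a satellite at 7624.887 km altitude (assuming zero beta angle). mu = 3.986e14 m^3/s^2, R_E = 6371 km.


r = 13995.8870 km
T = 274.6380 min
Eclipse fraction = arcsin(R_E/r)/pi = arcsin(6371.0000/13995.8870)/pi
= arcsin(0.4552052)/pi = 0.1504341
Eclipse duration = 0.1504341 * 274.6380 = 41.3149 min

41.3149 minutes


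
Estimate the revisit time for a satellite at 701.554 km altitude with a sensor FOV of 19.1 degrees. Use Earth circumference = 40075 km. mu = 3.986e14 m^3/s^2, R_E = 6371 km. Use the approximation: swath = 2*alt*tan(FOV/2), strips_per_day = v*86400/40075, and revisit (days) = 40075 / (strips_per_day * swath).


swath = 2*701.554*tan(0.1666789) = 236.0587 km
v = sqrt(mu/r) = 7507.2436 m/s = 7.5072 km/s
strips/day = v*86400/40075 = 7.5072*86400/40075 = 16.1853
coverage/day = strips * swath = 16.1853 * 236.0587 = 3820.6801 km
revisit = 40075 / 3820.6801 = 10.4890 days

10.4890 days


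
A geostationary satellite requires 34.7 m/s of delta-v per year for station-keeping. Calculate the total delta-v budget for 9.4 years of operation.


dV = rate * years = 34.7 * 9.4
dV = 326.1800 m/s

326.1800 m/s


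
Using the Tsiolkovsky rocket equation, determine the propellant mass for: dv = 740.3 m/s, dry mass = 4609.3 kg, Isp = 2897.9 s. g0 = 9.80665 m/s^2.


ve = Isp * g0 = 2897.9 * 9.80665 = 28418.691035 m/s
mass ratio = exp(dv/ve) = exp(740.3/28418.691035) = 1.02639202
m_prop = m_dry * (mr - 1) = 4609.3 * (1.02639202 - 1)
m_prop = 121.6487 kg

121.6487 kg


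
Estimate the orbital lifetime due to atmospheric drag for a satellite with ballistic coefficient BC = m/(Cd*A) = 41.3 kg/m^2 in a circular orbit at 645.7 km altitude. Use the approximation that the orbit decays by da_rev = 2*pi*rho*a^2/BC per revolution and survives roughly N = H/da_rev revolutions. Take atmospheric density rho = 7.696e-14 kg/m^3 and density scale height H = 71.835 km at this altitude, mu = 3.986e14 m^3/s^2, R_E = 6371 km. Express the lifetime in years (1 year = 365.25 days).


a = R_E + alt = 7016.7000 km = 7.0167e+06 m
da_rev = 2*pi*rho*a^2/BC = 2*pi*7.696e-14*(7.0167e+06)^2/41.3 = 0.576448738 m per revolution
N = H/da_rev = 71835.0000 m / 0.576448738 m = 124616.4580 revolutions
P = 2*pi*sqrt(a^3/mu) = 5849.3901 s
lifetime = N*P = 124616.4580 * 5849.3901 = 7.2893027e+08 s = 8436.6930 days
years = 8436.6930 / 365.25 = 23.0984 years

23.0984 years


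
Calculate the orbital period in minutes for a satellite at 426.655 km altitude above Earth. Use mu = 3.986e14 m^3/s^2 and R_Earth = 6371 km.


r = 6797.6550 km = 6.797655e+06 m
T = 2*pi*sqrt(r^3/mu) = 2*pi*sqrt(3.1410681e+20 / 3.986e14)
T = 5577.6325 s = 92.9605 min

92.9605 minutes


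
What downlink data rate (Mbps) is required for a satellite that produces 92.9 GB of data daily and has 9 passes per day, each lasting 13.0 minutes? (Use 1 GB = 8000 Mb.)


total contact time = 9 * 13.0 * 60 = 7020.0000 s
data = 92.9 GB = 743200.0000 Mb
rate = 743200.0000 / 7020.0000 = 105.8689 Mbps

105.8689 Mbps


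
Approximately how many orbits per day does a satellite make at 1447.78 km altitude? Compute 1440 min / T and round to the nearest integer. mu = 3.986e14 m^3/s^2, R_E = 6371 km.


r = 7.81878e+06 m
T = 2*pi*sqrt(r^3/mu) = 6880.4954 s = 114.6749 min
revs/day = 1440 / 114.6749 = 12.5572
Rounded: 13 revolutions per day

13 revolutions per day


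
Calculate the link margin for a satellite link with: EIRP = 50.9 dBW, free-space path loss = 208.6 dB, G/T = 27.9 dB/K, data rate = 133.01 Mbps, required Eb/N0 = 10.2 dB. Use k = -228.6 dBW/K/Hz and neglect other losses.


C/N0 = EIRP - FSPL + G/T - k = 50.9 - 208.6 + 27.9 - (-228.6)
C/N0 = 98.8000 dB-Hz
R_b = 133.01 Mbps = 1.3301e+08 bps -> 10*log10(R_b) = 81.2388 dB-Hz
Eb/N0 = C/N0 - 10*log10(R_b) = 98.8000 - 81.2388 = 17.5612 dB
Margin = Eb/N0 - Eb/N0_req = 17.5612 - 10.2 = 7.3612 dB (link closes)

7.3612 dB


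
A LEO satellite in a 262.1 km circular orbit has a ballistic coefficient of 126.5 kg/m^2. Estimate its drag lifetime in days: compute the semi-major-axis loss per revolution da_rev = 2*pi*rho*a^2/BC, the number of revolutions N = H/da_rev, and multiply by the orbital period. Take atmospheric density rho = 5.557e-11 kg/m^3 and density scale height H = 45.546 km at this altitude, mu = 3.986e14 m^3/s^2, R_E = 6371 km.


a = R_E + alt = 6633.1000 km = 6.6331e+06 m
da_rev = 2*pi*rho*a^2/BC = 2*pi*5.557e-11*(6.6331e+06)^2/126.5 = 121.440299 m per revolution
N = H/da_rev = 45546.0000 m / 121.440299 m = 375.0485 revolutions
P = 2*pi*sqrt(a^3/mu) = 5376.3315 s
lifetime = N*P = 375.0485 * 5376.3315 = 2.016385e+06 s = 23.3378 days

23.3378 days


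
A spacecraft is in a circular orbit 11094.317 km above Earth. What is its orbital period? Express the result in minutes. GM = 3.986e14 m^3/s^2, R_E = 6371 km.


r = 17465.3170 km = 1.7465317e+07 m
T = 2*pi*sqrt(r^3/mu) = 2*pi*sqrt(5.3275731e+21 / 3.986e14)
T = 22970.7899 s = 382.8465 min

382.8465 minutes


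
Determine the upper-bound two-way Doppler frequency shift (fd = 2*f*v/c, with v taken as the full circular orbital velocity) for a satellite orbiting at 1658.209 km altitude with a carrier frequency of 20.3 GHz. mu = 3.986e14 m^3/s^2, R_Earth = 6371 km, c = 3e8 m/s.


r = 8.029209e+06 m
v = sqrt(mu/r) = 7045.8317 m/s (worst-case radial velocity)
f = 20.3 GHz = 2.03e+10 Hz
fd = 2*f*v/c = 2*2.03e+10*7045.8317/3.0e+08
fd = 953535.8914 Hz

953535.8914 Hz


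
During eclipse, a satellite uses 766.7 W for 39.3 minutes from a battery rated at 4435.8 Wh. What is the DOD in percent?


E_used = P * t / 60 = 766.7 * 39.3 / 60 = 502.1885 Wh
DOD = E_used / E_total * 100 = 502.1885 / 4435.8 * 100
DOD = 11.3213 %

11.3213 %


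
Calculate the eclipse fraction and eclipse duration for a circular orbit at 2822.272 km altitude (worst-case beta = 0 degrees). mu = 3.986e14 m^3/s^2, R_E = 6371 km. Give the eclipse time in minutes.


r = 9193.2720 km
T = 146.2060 min
Eclipse fraction = arcsin(R_E/r)/pi = arcsin(6371.0000/9193.2720)/pi
= arcsin(0.6930068)/pi = 0.2437144
Eclipse duration = 0.2437144 * 146.2060 = 35.6325 min

35.6325 minutes


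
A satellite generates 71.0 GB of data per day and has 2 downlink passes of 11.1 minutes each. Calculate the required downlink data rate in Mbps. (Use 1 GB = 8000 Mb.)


total contact time = 2 * 11.1 * 60 = 1332.0000 s
data = 71.0 GB = 568000.0000 Mb
rate = 568000.0000 / 1332.0000 = 426.4264 Mbps

426.4264 Mbps


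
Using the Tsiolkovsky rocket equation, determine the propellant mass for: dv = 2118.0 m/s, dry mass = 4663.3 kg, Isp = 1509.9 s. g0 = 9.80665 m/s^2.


ve = Isp * g0 = 1509.9 * 9.80665 = 14807.060835 m/s
mass ratio = exp(dv/ve) = exp(2118.0/14807.060835) = 1.15377580
m_prop = m_dry * (mr - 1) = 4663.3 * (1.15377580 - 1)
m_prop = 717.1027 kg

717.1027 kg


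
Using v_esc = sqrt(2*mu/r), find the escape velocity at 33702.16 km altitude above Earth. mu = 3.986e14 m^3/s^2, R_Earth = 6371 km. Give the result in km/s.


r = 6371.0 + 33702.16 = 40073.1600 km = 4.007316e+07 m
v_esc = sqrt(2*mu/r) = sqrt(2*3.986e14 / 4.007316e+07)
v_esc = 4460.2258 m/s = 4.4602 km/s

4.4602 km/s


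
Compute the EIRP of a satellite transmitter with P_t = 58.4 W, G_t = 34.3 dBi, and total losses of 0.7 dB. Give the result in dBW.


Pt = 58.4 W = 17.6641 dBW
EIRP = Pt_dBW + Gt - losses = 17.6641 + 34.3 - 0.7 = 51.2641 dBW

51.2641 dBW


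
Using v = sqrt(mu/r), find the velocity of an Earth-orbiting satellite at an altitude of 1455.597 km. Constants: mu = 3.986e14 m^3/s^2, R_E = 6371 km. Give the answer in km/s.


r = R_E + alt = 6371.0 + 1455.597 = 7826.5970 km = 7.826597e+06 m
v = sqrt(mu/r) = sqrt(3.986e14 / 7.826597e+06) = 7136.4489 m/s = 7.1364 km/s

7.1364 km/s


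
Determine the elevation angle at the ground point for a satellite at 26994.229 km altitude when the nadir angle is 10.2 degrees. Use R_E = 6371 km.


r = R_E + alt = 33365.2290 km
Law of sines in the satellite / Earth-center / ground-point triangle:
  sin(nadir)/R_E = sin(90 + el)/r  =>  cos(el) = (r/R_E)*sin(nadir)
cos(el) = (33365.2290 / 6371.0000) * sin(10.2 deg) = 0.9274012
el = arccos(0.9274012) = 21.9667 deg
(Earth-central angle = 90 - nadir - el = 57.8333 deg)

21.9667 degrees


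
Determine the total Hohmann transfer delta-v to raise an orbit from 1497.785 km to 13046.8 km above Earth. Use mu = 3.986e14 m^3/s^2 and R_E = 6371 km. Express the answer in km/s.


r1 = 7868.7850 km = 7.868785e+06 m
r2 = 19417.8000 km = 1.94178e+07 m
dv1 = sqrt(mu/r1)*(sqrt(2*r2/(r1+r2)) - 1) = 1373.6369 m/s
dv2 = sqrt(mu/r2)*(1 - sqrt(2*r1/(r1+r2))) = 1089.9074 m/s
total dv = |dv1| + |dv2| = 1373.6369 + 1089.9074 = 2463.5443 m/s = 2.4635 km/s

2.4635 km/s


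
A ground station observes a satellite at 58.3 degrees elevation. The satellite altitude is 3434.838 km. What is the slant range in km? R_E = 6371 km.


h = 3434.838 km, el = 58.3 deg
d = -R_E*sin(el) + sqrt((R_E*sin(el))^2 + 2*R_E*h + h^2)
d = -6371.0000*sin(1.0175) + sqrt((6371.0000*0.8508111)^2 + 2*6371.0000*3434.838 + 3434.838^2)
d = 3796.1428 km

3796.1428 km


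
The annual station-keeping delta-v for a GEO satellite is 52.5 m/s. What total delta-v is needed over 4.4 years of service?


dV = rate * years = 52.5 * 4.4
dV = 231.0000 m/s

231.0000 m/s


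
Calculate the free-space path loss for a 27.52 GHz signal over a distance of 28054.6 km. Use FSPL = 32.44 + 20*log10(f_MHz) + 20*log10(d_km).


f = 27.52 GHz = 27520.0000 MHz
d = 28054.6 km
FSPL = 32.44 + 20*log10(27520.0000) + 20*log10(28054.6)
FSPL = 32.44 + 88.7930 + 88.9601
FSPL = 210.1931 dB

210.1931 dB


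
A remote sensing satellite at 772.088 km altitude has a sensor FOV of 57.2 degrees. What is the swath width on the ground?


FOV = 57.2 deg = 0.9983283 rad
swath = 2 * alt * tan(FOV/2) = 2 * 772.088 * tan(0.4991642)
swath = 2 * 772.088 * 0.5452177
swath = 841.9121 km

841.9121 km


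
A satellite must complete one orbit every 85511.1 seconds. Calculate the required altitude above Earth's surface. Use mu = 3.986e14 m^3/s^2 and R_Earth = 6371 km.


T = 85511.1 s
r = (mu*T^2/(4*pi^2))^(1/3) = (3.986e14 * 85511.1^2 / (4*pi^2))^(1/3)
r = 4.1950858e+07 m = 41950.8580 km
alt = r - R_E = 41950.8580 - 6371 = 35579.8580 km

35579.8580 km


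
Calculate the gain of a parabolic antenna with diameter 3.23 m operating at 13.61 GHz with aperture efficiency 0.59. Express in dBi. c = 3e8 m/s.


lambda = c/f = 3e8 / 1.361e+10 = 0.02204262 m
G = eta*(pi*D/lambda)^2 = 0.59*(pi*3.23/0.02204262)^2
G = 125034.6960 (linear)
G = 10*log10(125034.6960) = 50.9703 dBi

50.9703 dBi


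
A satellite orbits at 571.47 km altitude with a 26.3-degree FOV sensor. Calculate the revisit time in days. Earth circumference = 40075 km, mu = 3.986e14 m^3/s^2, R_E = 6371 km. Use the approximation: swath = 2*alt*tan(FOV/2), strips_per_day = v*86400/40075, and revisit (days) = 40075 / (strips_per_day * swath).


swath = 2*571.47*tan(0.2295108) = 267.0221 km
v = sqrt(mu/r) = 7577.2504 m/s = 7.5773 km/s
strips/day = v*86400/40075 = 7.5773*86400/40075 = 16.3362
coverage/day = strips * swath = 16.3362 * 267.0221 = 4362.1346 km
revisit = 40075 / 4362.1346 = 9.1870 days

9.1870 days


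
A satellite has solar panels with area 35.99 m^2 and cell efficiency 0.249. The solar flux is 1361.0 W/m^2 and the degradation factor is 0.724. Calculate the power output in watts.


P = area * eta * S * degradation
P = 35.99 * 0.249 * 1361.0 * 0.724
P = 8830.3493 W

8830.3493 W


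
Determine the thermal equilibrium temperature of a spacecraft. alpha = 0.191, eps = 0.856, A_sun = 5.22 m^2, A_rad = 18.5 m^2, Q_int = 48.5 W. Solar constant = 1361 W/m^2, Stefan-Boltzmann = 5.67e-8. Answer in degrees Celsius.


Numerator = alpha*S*A_sun + Q_int = 0.191*1361*5.22 + 48.5 = 1405.4442 W
Denominator = eps*sigma*A_rad = 0.856*5.67e-8*18.5 = 8.979012e-07 W/K^4
T^4 = 1.5652549e+09 K^4
T = 198.9053 K = -74.2447 C

-74.2447 degrees Celsius


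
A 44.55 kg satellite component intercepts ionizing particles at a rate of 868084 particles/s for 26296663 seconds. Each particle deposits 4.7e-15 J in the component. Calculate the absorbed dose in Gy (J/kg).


Total energy deposited = rate * time * E_per
  = 868084 * 26296663 * 4.7e-15 = 0.1072902 J
Dose = E_total / mass = 0.1072902 / 44.55
Dose = 0.002408311 Gy

0.0024 Gy


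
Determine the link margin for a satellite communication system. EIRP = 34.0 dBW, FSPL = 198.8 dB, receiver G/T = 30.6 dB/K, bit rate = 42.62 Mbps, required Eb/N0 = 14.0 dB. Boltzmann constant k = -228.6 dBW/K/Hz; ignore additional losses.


C/N0 = EIRP - FSPL + G/T - k = 34.0 - 198.8 + 30.6 - (-228.6)
C/N0 = 94.4000 dB-Hz
R_b = 42.62 Mbps = 4.262e+07 bps -> 10*log10(R_b) = 76.2961 dB-Hz
Eb/N0 = C/N0 - 10*log10(R_b) = 94.4000 - 76.2961 = 18.1039 dB
Margin = Eb/N0 - Eb/N0_req = 18.1039 - 14.0 = 4.1039 dB (link closes)

4.1039 dB


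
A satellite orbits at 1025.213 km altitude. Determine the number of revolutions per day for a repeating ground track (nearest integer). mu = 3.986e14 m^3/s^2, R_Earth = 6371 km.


r = 7.396213e+06 m
T = 2*pi*sqrt(r^3/mu) = 6330.3152 s = 105.5053 min
revs/day = 1440 / 105.5053 = 13.6486
Rounded: 14 revolutions per day

14 revolutions per day


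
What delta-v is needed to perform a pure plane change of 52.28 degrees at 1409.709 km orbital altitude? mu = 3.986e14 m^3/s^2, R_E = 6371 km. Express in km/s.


r = 7780.7090 km = 7.780709e+06 m
V = sqrt(mu/r) = 7157.4622 m/s
di = 52.28 deg = 0.9124581 rad
dV = 2*V*sin(di/2) = 2*7157.4622*sin(0.4562291)
dV = 6306.6690 m/s = 6.3067 km/s

6.3067 km/s


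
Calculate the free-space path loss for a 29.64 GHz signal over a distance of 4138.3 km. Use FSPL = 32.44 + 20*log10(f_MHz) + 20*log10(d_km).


f = 29.64 GHz = 29640.0000 MHz
d = 4138.3 km
FSPL = 32.44 + 20*log10(29640.0000) + 20*log10(4138.3)
FSPL = 32.44 + 89.4376 + 72.3364
FSPL = 194.2140 dB

194.2140 dB


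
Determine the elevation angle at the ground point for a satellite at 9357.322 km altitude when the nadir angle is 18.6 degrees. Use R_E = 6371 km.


r = R_E + alt = 15728.3220 km
Law of sines in the satellite / Earth-center / ground-point triangle:
  sin(nadir)/R_E = sin(90 + el)/r  =>  cos(el) = (r/R_E)*sin(nadir)
cos(el) = (15728.3220 / 6371.0000) * sin(18.6 deg) = 0.7874266
el = arccos(0.7874266) = 38.0543 deg
(Earth-central angle = 90 - nadir - el = 33.3457 deg)

38.0543 degrees


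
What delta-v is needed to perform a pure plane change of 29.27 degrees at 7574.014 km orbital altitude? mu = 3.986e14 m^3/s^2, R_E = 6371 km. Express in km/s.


r = 13945.0140 km = 1.3945014e+07 m
V = sqrt(mu/r) = 5346.3720 m/s
di = 29.27 deg = 0.5108579 rad
dV = 2*V*sin(di/2) = 2*5346.3720*sin(0.2554289)
dV = 2701.6335 m/s = 2.7016 km/s

2.7016 km/s


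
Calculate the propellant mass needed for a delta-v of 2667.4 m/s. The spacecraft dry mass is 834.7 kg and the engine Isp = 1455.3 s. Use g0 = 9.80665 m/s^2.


ve = Isp * g0 = 1455.3 * 9.80665 = 14271.617745 m/s
mass ratio = exp(dv/ve) = exp(2667.4/14271.617745) = 1.20550965
m_prop = m_dry * (mr - 1) = 834.7 * (1.20550965 - 1)
m_prop = 171.5389 kg

171.5389 kg


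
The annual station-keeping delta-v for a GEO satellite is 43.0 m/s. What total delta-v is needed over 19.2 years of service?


dV = rate * years = 43.0 * 19.2
dV = 825.6000 m/s

825.6000 m/s


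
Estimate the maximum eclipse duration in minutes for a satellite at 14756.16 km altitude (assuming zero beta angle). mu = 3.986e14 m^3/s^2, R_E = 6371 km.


r = 21127.1600 km
T = 509.3563 min
Eclipse fraction = arcsin(R_E/r)/pi = arcsin(6371.0000/21127.1600)/pi
= arcsin(0.301555)/pi = 0.09750568
Eclipse duration = 0.09750568 * 509.3563 = 49.6651 min

49.6651 minutes


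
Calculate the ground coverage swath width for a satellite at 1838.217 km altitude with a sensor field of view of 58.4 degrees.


FOV = 58.4 deg = 1.0193 rad
swath = 2 * alt * tan(FOV/2) = 2 * 1838.217 * tan(0.5096361)
swath = 2 * 1838.217 * 0.5588811
swath = 2054.6895 km

2054.6895 km


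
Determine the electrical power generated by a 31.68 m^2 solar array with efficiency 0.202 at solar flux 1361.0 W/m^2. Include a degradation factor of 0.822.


P = area * eta * S * degradation
P = 31.68 * 0.202 * 1361.0 * 0.822
P = 7159.2328 W

7159.2328 W


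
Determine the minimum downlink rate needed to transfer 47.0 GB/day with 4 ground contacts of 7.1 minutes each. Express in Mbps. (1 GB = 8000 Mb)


total contact time = 4 * 7.1 * 60 = 1704.0000 s
data = 47.0 GB = 376000.0000 Mb
rate = 376000.0000 / 1704.0000 = 220.6573 Mbps

220.6573 Mbps


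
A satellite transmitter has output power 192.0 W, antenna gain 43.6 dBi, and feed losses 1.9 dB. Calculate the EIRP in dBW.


Pt = 192.0 W = 22.8330 dBW
EIRP = Pt_dBW + Gt - losses = 22.8330 + 43.6 - 1.9 = 64.5330 dBW

64.5330 dBW


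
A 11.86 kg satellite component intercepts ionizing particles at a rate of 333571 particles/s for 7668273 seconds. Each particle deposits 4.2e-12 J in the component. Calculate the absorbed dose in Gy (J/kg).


Total energy deposited = rate * time * E_per
  = 333571 * 7668273 * 4.2e-12 = 10.7432 J
Dose = E_total / mass = 10.7432 / 11.86
Dose = 0.9058378 Gy

0.9058 Gy


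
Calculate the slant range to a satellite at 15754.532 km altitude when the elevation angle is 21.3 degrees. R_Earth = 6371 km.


h = 15754.532 km, el = 21.3 deg
d = -R_E*sin(el) + sqrt((R_E*sin(el))^2 + 2*R_E*h + h^2)
d = -6371.0000*sin(0.3717551) + sqrt((6371.0000*0.3632512)^2 + 2*6371.0000*15754.532 + 15754.532^2)
d = 19000.1672 km

19000.1672 km


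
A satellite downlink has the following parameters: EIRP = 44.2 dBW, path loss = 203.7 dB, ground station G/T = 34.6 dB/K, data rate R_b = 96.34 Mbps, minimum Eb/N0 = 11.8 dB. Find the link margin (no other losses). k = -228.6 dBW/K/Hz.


C/N0 = EIRP - FSPL + G/T - k = 44.2 - 203.7 + 34.6 - (-228.6)
C/N0 = 103.7000 dB-Hz
R_b = 96.34 Mbps = 9.634e+07 bps -> 10*log10(R_b) = 79.8381 dB-Hz
Eb/N0 = C/N0 - 10*log10(R_b) = 103.7000 - 79.8381 = 23.8619 dB
Margin = Eb/N0 - Eb/N0_req = 23.8619 - 11.8 = 12.0619 dB (link closes)

12.0619 dB


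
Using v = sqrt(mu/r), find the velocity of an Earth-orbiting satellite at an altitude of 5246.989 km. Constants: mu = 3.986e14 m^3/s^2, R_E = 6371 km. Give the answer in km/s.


r = R_E + alt = 6371.0 + 5246.989 = 11617.9890 km = 1.1617989e+07 m
v = sqrt(mu/r) = sqrt(3.986e14 / 1.1617989e+07) = 5857.3769 m/s = 5.8574 km/s

5.8574 km/s


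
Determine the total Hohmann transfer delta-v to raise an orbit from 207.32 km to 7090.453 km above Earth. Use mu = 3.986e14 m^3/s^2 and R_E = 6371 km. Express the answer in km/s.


r1 = 6578.3200 km = 6.57832e+06 m
r2 = 13461.4530 km = 1.3461453e+07 m
dv1 = sqrt(mu/r1)*(sqrt(2*r2/(r1+r2)) - 1) = 1238.3265 m/s
dv2 = sqrt(mu/r2)*(1 - sqrt(2*r1/(r1+r2))) = 1032.4626 m/s
total dv = |dv1| + |dv2| = 1238.3265 + 1032.4626 = 2270.7891 m/s = 2.2708 km/s

2.2708 km/s


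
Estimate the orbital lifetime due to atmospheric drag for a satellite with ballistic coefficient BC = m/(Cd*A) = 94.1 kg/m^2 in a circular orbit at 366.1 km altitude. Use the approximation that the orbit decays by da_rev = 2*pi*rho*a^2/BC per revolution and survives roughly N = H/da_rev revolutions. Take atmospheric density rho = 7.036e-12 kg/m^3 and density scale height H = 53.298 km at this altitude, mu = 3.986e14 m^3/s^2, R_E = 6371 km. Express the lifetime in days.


a = R_E + alt = 6737.1000 km = 6.7371e+06 m
da_rev = 2*pi*rho*a^2/BC = 2*pi*7.036e-12*(6.7371e+06)^2/94.1 = 21.323675 m per revolution
N = H/da_rev = 53298.0000 m / 21.323675 m = 2499.4753 revolutions
P = 2*pi*sqrt(a^3/mu) = 5503.2686 s
lifetime = N*P = 2499.4753 * 5503.2686 = 1.3755284e+07 s = 159.2047 days

159.2047 days


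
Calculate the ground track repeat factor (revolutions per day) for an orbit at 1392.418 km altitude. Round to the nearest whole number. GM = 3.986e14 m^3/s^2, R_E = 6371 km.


r = 7.763418e+06 m
T = 2*pi*sqrt(r^3/mu) = 6807.5474 s = 113.4591 min
revs/day = 1440 / 113.4591 = 12.6918
Rounded: 13 revolutions per day

13 revolutions per day


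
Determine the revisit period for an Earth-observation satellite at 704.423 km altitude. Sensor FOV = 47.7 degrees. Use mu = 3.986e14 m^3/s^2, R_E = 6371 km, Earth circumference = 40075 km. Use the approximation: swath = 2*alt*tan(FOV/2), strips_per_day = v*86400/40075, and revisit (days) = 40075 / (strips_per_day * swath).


swath = 2*704.423*tan(0.416261) = 622.8443 km
v = sqrt(mu/r) = 7505.7214 m/s = 7.5057 km/s
strips/day = v*86400/40075 = 7.5057*86400/40075 = 16.1820
coverage/day = strips * swath = 16.1820 * 622.8443 = 10078.8771 km
revisit = 40075 / 10078.8771 = 3.9761 days

3.9761 days


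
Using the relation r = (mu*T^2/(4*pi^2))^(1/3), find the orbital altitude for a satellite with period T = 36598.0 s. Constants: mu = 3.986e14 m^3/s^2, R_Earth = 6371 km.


T = 36598.0 s
r = (mu*T^2/(4*pi^2))^(1/3) = (3.986e14 * 36598.0^2 / (4*pi^2))^(1/3)
r = 2.3824882e+07 m = 23824.8818 km
alt = r - R_E = 23824.8818 - 6371 = 17453.8818 km

17453.8818 km


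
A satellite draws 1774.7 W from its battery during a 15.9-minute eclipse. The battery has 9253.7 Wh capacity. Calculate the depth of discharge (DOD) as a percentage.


E_used = P * t / 60 = 1774.7 * 15.9 / 60 = 470.2955 Wh
DOD = E_used / E_total * 100 = 470.2955 / 9253.7 * 100
DOD = 5.0822 %

5.0822 %


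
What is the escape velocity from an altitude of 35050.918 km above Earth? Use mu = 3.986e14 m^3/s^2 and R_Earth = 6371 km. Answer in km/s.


r = 6371.0 + 35050.918 = 41421.9180 km = 4.1421918e+07 m
v_esc = sqrt(2*mu/r) = sqrt(2*3.986e14 / 4.1421918e+07)
v_esc = 4387.0092 m/s = 4.3870 km/s

4.3870 km/s


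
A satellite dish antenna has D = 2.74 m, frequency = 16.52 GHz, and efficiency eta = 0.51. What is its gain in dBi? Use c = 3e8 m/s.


lambda = c/f = 3e8 / 1.652e+10 = 0.01815981 m
G = eta*(pi*D/lambda)^2 = 0.51*(pi*2.74/0.01815981)^2
G = 114590.5024 (linear)
G = 10*log10(114590.5024) = 50.5915 dBi

50.5915 dBi


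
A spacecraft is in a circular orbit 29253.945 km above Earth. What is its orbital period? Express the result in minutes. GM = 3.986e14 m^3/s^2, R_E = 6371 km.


r = 35624.9450 km = 3.5624945e+07 m
T = 2*pi*sqrt(r^3/mu) = 2*pi*sqrt(4.5212925e+22 / 3.986e14)
T = 66917.9341 s = 1115.2989 min

1115.2989 minutes


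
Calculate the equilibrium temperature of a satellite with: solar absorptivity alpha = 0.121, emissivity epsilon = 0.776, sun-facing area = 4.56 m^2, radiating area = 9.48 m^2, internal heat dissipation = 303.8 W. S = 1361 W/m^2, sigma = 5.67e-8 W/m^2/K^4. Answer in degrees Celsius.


Numerator = alpha*S*A_sun + Q_int = 0.121*1361*4.56 + 303.8 = 1054.7454 W
Denominator = eps*sigma*A_rad = 0.776*5.67e-8*9.48 = 4.1711242e-07 W/K^4
T^4 = 2.5286837e+09 K^4
T = 224.2454 K = -48.9046 C

-48.9046 degrees Celsius


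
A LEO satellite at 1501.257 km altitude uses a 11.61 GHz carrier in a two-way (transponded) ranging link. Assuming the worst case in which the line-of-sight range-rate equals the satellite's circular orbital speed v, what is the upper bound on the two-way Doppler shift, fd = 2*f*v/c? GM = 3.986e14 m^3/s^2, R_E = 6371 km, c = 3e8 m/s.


r = 7.872257e+06 m
v = sqrt(mu/r) = 7115.7227 m/s (worst-case radial velocity)
f = 11.61 GHz = 1.161e+10 Hz
fd = 2*f*v/c = 2*1.161e+10*7115.7227/3.0e+08
fd = 550756.9370 Hz

550756.9370 Hz


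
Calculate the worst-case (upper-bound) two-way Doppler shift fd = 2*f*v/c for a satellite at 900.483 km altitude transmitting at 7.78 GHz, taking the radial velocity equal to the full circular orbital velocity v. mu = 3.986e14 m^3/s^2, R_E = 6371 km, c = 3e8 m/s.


r = 7.271483e+06 m
v = sqrt(mu/r) = 7403.8421 m/s (worst-case radial velocity)
f = 7.78 GHz = 7.78e+09 Hz
fd = 2*f*v/c = 2*7.78e+09*7403.8421/3.0e+08
fd = 384012.6125 Hz

384012.6125 Hz


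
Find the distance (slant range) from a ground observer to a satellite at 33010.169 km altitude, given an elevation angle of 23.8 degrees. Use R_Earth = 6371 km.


h = 33010.169 km, el = 23.8 deg
d = -R_E*sin(el) + sqrt((R_E*sin(el))^2 + 2*R_E*h + h^2)
d = -6371.0000*sin(0.4153884) + sqrt((6371.0000*0.4035453)^2 + 2*6371.0000*33010.169 + 33010.169^2)
d = 36376.3723 km

36376.3723 km


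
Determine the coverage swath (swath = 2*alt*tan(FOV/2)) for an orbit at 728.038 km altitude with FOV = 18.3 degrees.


FOV = 18.3 deg = 0.3193953 rad
swath = 2 * alt * tan(FOV/2) = 2 * 728.038 * tan(0.1596976)
swath = 2 * 728.038 * 0.1610692
swath = 234.5290 km

234.5290 km


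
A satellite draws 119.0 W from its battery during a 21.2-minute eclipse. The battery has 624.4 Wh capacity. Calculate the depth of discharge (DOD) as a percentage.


E_used = P * t / 60 = 119.0 * 21.2 / 60 = 42.0467 Wh
DOD = E_used / E_total * 100 = 42.0467 / 624.4 * 100
DOD = 6.7339 %

6.7339 %


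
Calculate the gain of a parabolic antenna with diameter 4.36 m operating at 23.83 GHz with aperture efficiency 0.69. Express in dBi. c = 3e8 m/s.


lambda = c/f = 3e8 / 2.383e+10 = 0.01258917 m
G = eta*(pi*D/lambda)^2 = 0.69*(pi*4.36/0.01258917)^2
G = 816821.9314 (linear)
G = 10*log10(816821.9314) = 59.1213 dBi

59.1213 dBi


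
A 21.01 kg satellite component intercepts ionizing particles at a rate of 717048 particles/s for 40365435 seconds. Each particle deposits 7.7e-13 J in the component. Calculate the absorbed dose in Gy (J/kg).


Total energy deposited = rate * time * E_per
  = 717048 * 40365435 * 7.7e-13 = 22.2868 J
Dose = E_total / mass = 22.2868 / 21.01
Dose = 1.0608 Gy

1.0608 Gy


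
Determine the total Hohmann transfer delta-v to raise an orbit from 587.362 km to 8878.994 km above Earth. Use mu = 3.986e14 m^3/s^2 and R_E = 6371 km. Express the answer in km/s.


r1 = 6958.3620 km = 6.958362e+06 m
r2 = 15249.9940 km = 1.5249994e+07 m
dv1 = sqrt(mu/r1)*(sqrt(2*r2/(r1+r2)) - 1) = 1301.0630 m/s
dv2 = sqrt(mu/r2)*(1 - sqrt(2*r1/(r1+r2))) = 1065.4041 m/s
total dv = |dv1| + |dv2| = 1301.0630 + 1065.4041 = 2366.4672 m/s = 2.3665 km/s

2.3665 km/s


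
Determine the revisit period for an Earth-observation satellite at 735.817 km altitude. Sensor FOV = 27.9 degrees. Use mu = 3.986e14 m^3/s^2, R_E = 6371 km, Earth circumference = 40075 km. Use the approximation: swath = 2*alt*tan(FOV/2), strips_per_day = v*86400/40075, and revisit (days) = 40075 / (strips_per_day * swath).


swath = 2*735.817*tan(0.2434734) = 365.5558 km
v = sqrt(mu/r) = 7489.1250 m/s = 7.4891 km/s
strips/day = v*86400/40075 = 7.4891*86400/40075 = 16.1462
coverage/day = strips * swath = 16.1462 * 365.5558 = 5902.3499 km
revisit = 40075 / 5902.3499 = 6.7897 days

6.7897 days


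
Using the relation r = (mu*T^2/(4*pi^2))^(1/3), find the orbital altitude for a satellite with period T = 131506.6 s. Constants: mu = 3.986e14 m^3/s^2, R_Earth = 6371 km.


T = 131506.6 s
r = (mu*T^2/(4*pi^2))^(1/3) = (3.986e14 * 131506.6^2 / (4*pi^2))^(1/3)
r = 5.5893017e+07 m = 55893.0170 km
alt = r - R_E = 55893.0170 - 6371 = 49522.0170 km

49522.0170 km


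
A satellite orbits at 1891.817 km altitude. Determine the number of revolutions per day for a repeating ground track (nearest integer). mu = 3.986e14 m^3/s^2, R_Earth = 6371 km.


r = 8.262817e+06 m
T = 2*pi*sqrt(r^3/mu) = 7474.8662 s = 124.5811 min
revs/day = 1440 / 124.5811 = 11.5587
Rounded: 12 revolutions per day

12 revolutions per day


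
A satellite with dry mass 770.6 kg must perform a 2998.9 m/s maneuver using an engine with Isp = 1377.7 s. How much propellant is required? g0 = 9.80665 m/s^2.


ve = Isp * g0 = 1377.7 * 9.80665 = 13510.621705 m/s
mass ratio = exp(dv/ve) = exp(2998.9/13510.621705) = 1.24852905
m_prop = m_dry * (mr - 1) = 770.6 * (1.24852905 - 1)
m_prop = 191.5165 kg

191.5165 kg
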